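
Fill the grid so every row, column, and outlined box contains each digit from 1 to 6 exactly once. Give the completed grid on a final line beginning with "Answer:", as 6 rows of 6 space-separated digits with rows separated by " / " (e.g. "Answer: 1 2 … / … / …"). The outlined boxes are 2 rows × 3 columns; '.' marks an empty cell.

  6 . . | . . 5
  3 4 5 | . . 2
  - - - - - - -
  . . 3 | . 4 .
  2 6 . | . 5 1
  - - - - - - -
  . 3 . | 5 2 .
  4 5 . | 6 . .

Step 1. [r6c5∈{1,3}] across box 6, 1 lands solely at r6c5 ⇒ r6c5=1.
Step 2. [r3c2∈{1}] r3c2's peers cover all but 1 ⇒ r3c2=1.
Step 3. [r1c3∈{1,2}] across box 1, 1 lands solely at r1c3. So r1c3=1.
Step 4. [r1c4∈{3,4}] across row 1, 4 lands solely at r1c4 ⇒ r1c4=4.
Step 5. [r4c3∈{4}] r4c3 has the single candidate 4 ⇒ r4c3=4.
Step 6. [r4c4∈{3}] r4c4 is down to just 3, so r4c4=3.
Step 7. [r3c1∈{5}] r3c1 has the single candidate 5 ⇒ r3c1=5.
Step 8. [r5c6∈{4}] only 4 remains possible at r5c6 ⇒ r5c6=4.
Step 9. [r1c5∈{3}] r1c5 has the single candidate 3, so r1c5=3.
Step 10. [r6c6∈{3}] only 3 remains possible at r6c6 ⇒ r6c6=3.
Step 11. [r2c4∈{1}] only 1 remains possible at r2c4. So r2c4=1.
Step 12. [r3c6∈{6}] only 6 remains possible at r3c6, so r3c6=6.
Step 13. [r5c3∈{6}] r5c3 is down to just 6, so r5c3=6.
Step 14. [r1c2∈{2}] r1c2 is down to just 2, so r1c2=2.
Step 15. [r6c3∈{2}] nothing but 2 survives at r6c3 ⇒ r6c3=2.
Step 16. [r3c4∈{2}] r3c4 is down to just 2. So r3c4=2.
Step 17. [r2c5∈{6}] r2c5 is down to just 6, so r2c5=6.
Step 18. [r5c1∈{1}] only 1 remains possible at r5c1, so r5c1=1.

Answer: 6 2 1 4 3 5 / 3 4 5 1 6 2 / 5 1 3 2 4 6 / 2 6 4 3 5 1 / 1 3 6 5 2 4 / 4 5 2 6 1 3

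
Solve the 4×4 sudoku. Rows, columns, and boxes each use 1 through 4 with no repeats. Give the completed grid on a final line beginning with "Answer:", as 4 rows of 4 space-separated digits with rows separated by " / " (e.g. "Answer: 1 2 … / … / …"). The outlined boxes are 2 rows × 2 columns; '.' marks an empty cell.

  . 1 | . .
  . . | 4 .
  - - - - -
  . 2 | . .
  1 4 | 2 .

Step 1. [r3c1∈{3}] r3c1 is down to just 3, so r3c1=3.
Step 2. [r2c4∈{1,2,3}] r2c4 is the only open cell in row 2 admitting 1. So r2c4=1.
Step 3. [r1c4∈{2,3}] col 4 places 2 nowhere but r1c4 ⇒ r1c4=2.
Step 4. [r1c1∈{4}] r1c1 has the single candidate 4, so r1c1=4.
Step 5. [r2c2∈{3}] r2c2 has the single candidate 3, so r2c2=3.
Step 6. [r4c4∈{3}] r4c4's peers cover all but 3 ⇒ r4c4=3.
Step 7. [r1c3∈{3}] only 3 remains possible at r1c3 ⇒ r1c3=3.
Step 8. [r3c4∈{4}] r3c4 has the single candidate 4 ⇒ r3c4=4.
Step 9. [r2c1∈{2}] only 2 remains possible at r2c1 ⇒ r2c1=2.
Step 10. [r3c3∈{1}] r3c3 has the single candidate 1 ⇒ r3c3=1.

Answer: 4 1 3 2 / 2 3 4 1 / 3 2 1 4 / 1 4 2 3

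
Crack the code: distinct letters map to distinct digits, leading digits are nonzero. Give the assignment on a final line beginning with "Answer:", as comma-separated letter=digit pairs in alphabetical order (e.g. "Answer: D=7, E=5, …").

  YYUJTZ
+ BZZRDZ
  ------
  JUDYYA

Step 1. [col 1: Z + Z ≡ A (mod 10)] no forcing yet in column 1 (carry-in 0); Z=4 is free and consistent — try it, so Z=4.
Step 2. [col 1: Z + Z ≡ A (mod 10)] in column 1 we have Z+Z≡A with carry-in 0; given Z=4 and digits 4 already taken and all letters distinct, that pins A to 8 ⇒ A=8.
Step 3. [col 2: T + D ≡ Y (mod 10)] several values work for D in column 2 (T + D ≡ Y (mod 10), carry-in 0); try D=5. So D=5.
Step 4. [col 2: T + D ≡ Y (mod 10)] column 2 (T + D ≡ Y (mod 10), carry-in 0) doesn't pin Y yet; pick Y=6 and continue ⇒ Y=6.
Step 5. [col 2: T + D ≡ Y (mod 10)] column 2 reads T+D+carry(0)=Y with D=5, Y=6; with digits 4,5,6,8 already taken and all letters distinct, the only value for T is 1. So T=1.
Step 6. [col 3: J + R ≡ Y (mod 10)] R=7 is one option consistent with column 3 (J + R ≡ Y (mod 10), carry-in 0) — take it ⇒ R=7.
Step 7. [col 3: J + R ≡ Y (mod 10)] from column 3 (R=7, Y=6, carry-in 0, digits 1,4,5,6,7,8 already taken and all letters distinct): J must equal 9, so J=9.
Step 8. [col 4: U + Z ≡ D (mod 10)] column 4: given Z=4, D=5, carry-in 1, and digits 1,4,5,6,7,8,9 already taken and all letters distinct, U+Z≡D (mod 10) forces U=0. So U=0.
Step 9. [col 6: Y + B ≡ J (mod 10)] column 6: given Y=6, J=9, carry-in 1, and digits 0,1,4,5,6,7,8,9 already taken and all letters distinct, Y+B≡J (mod 10) forces B=2 ⇒ B=2.

Answer: A=8, B=2, D=5, J=9, R=7, T=1, U=0, Y=6, Z=4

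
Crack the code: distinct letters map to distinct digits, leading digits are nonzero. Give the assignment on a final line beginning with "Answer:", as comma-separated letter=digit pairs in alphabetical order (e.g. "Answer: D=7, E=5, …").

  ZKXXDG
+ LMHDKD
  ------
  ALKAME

Step 1. [col 1: G + D ≡ E (mod 10)] E=7 is one option consistent with column 1 (G + D ≡ E (mod 10), carry-in 0) — take it, so E=7.
Step 2. [col 1: G + D ≡ E (mod 10)] G=9 is one option consistent with column 1 (G + D ≡ E (mod 10), carry-in 0) — take it ⇒ G=9.
Step 3. [col 1: G + D ≡ E (mod 10)] column 1: given G=9, E=7, carry-in 0, and digits 7,9 already taken and all letters distinct, G+D≡E (mod 10) forces D=8. So D=8.
Step 4. [col 2: D + K ≡ M (mod 10)] no forcing yet in column 2 (carry-in 1); K=1 is free and consistent — try it. So K=1.
Step 5. [col 2: D + K ≡ M (mod 10)] from column 2 (D=8, K=1, carry-in 1, digits 1,7,8,9 already taken and all letters distinct): M must equal 0, so M=0.
Step 6. [col 3: X + D ≡ A (mod 10)] no forcing yet in column 3 (carry-in 1); A=5 is free and consistent — try it. So A=5.
Step 7. [col 3: X + D ≡ A (mod 10)] column 3 reads X+D+carry(1)=A with D=8, A=5; with digits 0,1,5,7,8,9 already taken and all letters distinct, the only value for X is 6, so X=6.
Step 8. [col 4: X + H ≡ K (mod 10)] column 4 reads X+H+carry(1)=K with X=6, K=1; with digits 0,1,5,6,7,8,9 already taken and all letters distinct, the only value for H is 4. So H=4.
Step 9. [col 5: K + M ≡ L (mod 10)] column 5 reads K+M+carry(1)=L with K=1, M=0; with digits 0,1,4,5,6,7,8,9 already taken and all letters distinct, the only value for L is 2 ⇒ L=2.
Step 10. [col 6: Z + L ≡ A (mod 10)] from column 6 (L=2, A=5, carry-in 0, digits 0,1,2,4,5,6,7,8,9 already taken and all letters distinct): Z must equal 3, so Z=3.

Answer: A=5, D=8, E=7, G=9, H=4, K=1, L=2, M=0, X=6, Z=3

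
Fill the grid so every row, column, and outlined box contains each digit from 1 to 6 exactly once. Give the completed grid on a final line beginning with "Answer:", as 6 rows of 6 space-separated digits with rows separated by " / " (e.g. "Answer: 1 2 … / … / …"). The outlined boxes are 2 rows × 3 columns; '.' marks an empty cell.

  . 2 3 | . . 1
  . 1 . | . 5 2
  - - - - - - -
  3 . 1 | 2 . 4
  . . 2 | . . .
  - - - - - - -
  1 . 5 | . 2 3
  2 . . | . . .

Step 1. [r3c5∈{6}] nothing but 6 survives at r3c5, so r3c5=6.
Step 2. [r6c6∈{5,6}] r6c6 is the only open cell in col 6 admitting 6 ⇒ r6c6=6.
Step 3. [r5c4∈{4}] r5c4 is down to just 4 ⇒ r5c4=4.
Step 4. [r2c3∈{4,6}] 6 has one home in col 3: r2c3. So r2c3=6.
Step 5. [r4c1∈{4,5,6}] r4c1 is the only open cell in col 1 admitting 6, so r4c1=6.
Step 6. [r6c5∈{1}] only 1 remains possible at r6c5. So r6c5=1.
Step 7. [r4c6∈{5}] r4c6 has the single candidate 5. So r4c6=5.
Step 8. [r2c1∈{4}] nothing but 4 survives at r2c1. So r2c1=4.
Step 9. [r4c2∈{4}] r4c2 has the single candidate 4, so r4c2=4.
Step 10. [r4c4∈{1,3}] in row 4, 1 fits only at r4c4, so r4c4=1.
Step 11. [r6c2∈{3}] r6c2 is down to just 3, so r6c2=3.
Step 12. [r2c4∈{3}] r2c4 has the single candidate 3. So r2c4=3.
Step 13. [r3c2∈{5}] only 5 remains possible at r3c2. So r3c2=5.
Step 14. [r1c4∈{6}] only 6 remains possible at r1c4, so r1c4=6.
Step 15. [r4c5∈{3}] r4c5 has the single candidate 3 ⇒ r4c5=3.
Step 16. [r1c5∈{4}] r1c5 has the single candidate 4 ⇒ r1c5=4.
Step 17. [r6c3∈{4}] r6c3 is down to just 4. So r6c3=4.
Step 18. [r5c2∈{6}] nothing but 6 survives at r5c2, so r5c2=6.
Step 19. [r1c1∈{5}] only 5 remains possible at r1c1 ⇒ r1c1=5.
Step 20. [r6c4∈{5}] only 5 remains possible at r6c4 ⇒ r6c4=5.

Answer: 5 2 3 6 4 1 / 4 1 6 3 5 2 / 3 5 1 2 6 4 / 6 4 2 1 3 5 / 1 6 5 4 2 3 / 2 3 4 5 1 6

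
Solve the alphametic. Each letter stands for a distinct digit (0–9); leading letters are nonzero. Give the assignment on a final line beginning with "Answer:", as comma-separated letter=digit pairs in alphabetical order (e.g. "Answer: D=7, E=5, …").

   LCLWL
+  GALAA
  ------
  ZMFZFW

Step 1. [Z] Z is the leading digit of a 6-digit sum of two 5-digit numbers; the final carry is exactly 1. So Z=1.
Step 2. [col 1: L + A ≡ W (mod 10)] L=5 is one option consistent with column 1 (L + A ≡ W (mod 10), carry-in 0) — take it ⇒ L=5.
Step 3. [col 1: L + A ≡ W (mod 10)] W=9 is one option consistent with column 1 (L + A ≡ W (mod 10), carry-in 0) — take it, so W=9.
Step 4. [col 1: L + A ≡ W (mod 10)] column 1: given L=5, W=9, carry-in 0, and digits 1,5,9 already taken and all letters distinct, L+A≡W (mod 10) forces A=4 ⇒ A=4.
Step 5. [col 2: W + A ≡ F (mod 10)] column 2 reads W+A+carry(0)=F with W=9, A=4; with digits 1,4,5,9 already taken and all letters distinct, the only value for F is 3, so F=3.
Step 6. [col 4: C + A ≡ F (mod 10)] from column 4 (A=4, F=3, carry-in 1, digits 1,3,4,5,9 already taken and all letters distinct): C must equal 8 ⇒ C=8.
Step 7. [col 5: L + G ≡ M (mod 10)] column 5 (L + G ≡ M (mod 10), carry-in 1) doesn't pin G yet; pick G=6 and continue, so G=6.
Step 8. [col 5: L + G ≡ M (mod 10)] from column 5 (L=5, G=6, carry-in 1, digits 1,3,4,5,6,8,9 already taken and all letters distinct): M must equal 2. So M=2.

Answer: A=4, C=8, F=3, G=6, L=5, M=2, W=9, Z=1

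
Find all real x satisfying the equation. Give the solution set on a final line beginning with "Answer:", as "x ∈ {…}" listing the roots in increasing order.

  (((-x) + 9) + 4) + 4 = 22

Step 1. [(((-x) + 9) + 4) + 4 = 22] peel the +4: subtract 4 from each side. So sub: ((-x) + 9) + 4 = 18.
Step 2. [((-x) + 9) + 4 = 18] peel the +4: subtract 4 from each side ⇒ sub: (-x) + 9 = 14.
Step 3. [(-x) + 9 = 14] subtract 9: x sits inside (… + 9), so sub: -x = 5.
Step 4. [-x = 5] LHS negated; negate both sides. So neg: x = -5.

Answer: x ∈ {-5}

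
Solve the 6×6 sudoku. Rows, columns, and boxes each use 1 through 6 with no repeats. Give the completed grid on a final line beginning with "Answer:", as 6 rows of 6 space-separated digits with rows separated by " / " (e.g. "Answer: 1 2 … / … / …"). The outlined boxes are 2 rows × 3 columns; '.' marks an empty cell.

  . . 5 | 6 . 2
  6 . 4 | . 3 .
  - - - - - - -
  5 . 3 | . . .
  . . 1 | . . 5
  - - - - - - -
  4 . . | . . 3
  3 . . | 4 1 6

Step 1. [r5c2∈{1,2,5,6}] 1 has one home in row 5: r5c2. So r5c2=1.
Step 2. [r4c1∈{2}] r4c1 has the single candidate 2. So r4c1=2.
Step 3. [r3c6∈{1,4}] r3c6 is the only open cell in col 6 admitting 4, so r3c6=4.
Step 4. [r3c2∈{6}] only 6 remains possible at r3c2. So r3c2=6.
Step 5. [r6c3∈{2}] r6c3's peers cover all but 2, so r6c3=2.
Step 6. [r3c4∈{1,2}] row 3 places 1 nowhere but r3c4 ⇒ r3c4=1.
Step 7. [r5c5∈{2,5}] across col 5, 5 lands solely at r5c5, so r5c5=5.
Step 8. [r4c2∈{4}] r4c2 is down to just 4, so r4c2=4.
Step 9. [r1c5∈{4}] r1c5's peers cover all but 4 ⇒ r1c5=4.
Step 10. [r2c2∈{2}] r2c2's peers cover all but 2 ⇒ r2c2=2.
Step 11. [r6c2∈{5}] r6c2's peers cover all but 5 ⇒ r6c2=5.
Step 12. [r5c4∈{2}] only 2 remains possible at r5c4, so r5c4=2.
Step 13. [r5c3∈{6}] r5c3's peers cover all but 6, so r5c3=6.
Step 14. [r1c1∈{1}] r1c1 is down to just 1. So r1c1=1.
Step 15. [r4c4∈{3}] r4c4 has the single candidate 3, so r4c4=3.
Step 16. [r2c6∈{1}] r2c6 has the single candidate 1, so r2c6=1.
Step 17. [r2c4∈{5}] r2c4's peers cover all but 5. So r2c4=5.
Step 18. [r3c5∈{2}] nothing but 2 survives at r3c5. So r3c5=2.
Step 19. [r4c5∈{6}] only 6 remains possible at r4c5 ⇒ r4c5=6.
Step 20. [r1c2∈{3}] r1c2's peers cover all but 3, so r1c2=3.

Answer: 1 3 5 6 4 2 / 6 2 4 5 3 1 / 5 6 3 1 2 4 / 2 4 1 3 6 5 / 4 1 6 2 5 3 / 3 5 2 4 1 6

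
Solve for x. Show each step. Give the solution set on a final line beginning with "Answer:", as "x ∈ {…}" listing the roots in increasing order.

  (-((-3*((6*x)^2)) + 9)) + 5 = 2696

Step 1. [(-((-3*((6*x)^2)) + 9)) + 5 = 2696] the outer +5 inverts by subtracting 5. So sub: -((-3*((6*x)^2)) + 9) = 2691.
Step 2. [-((-3*((6*x)^2)) + 9) = 2691] LHS negated; negate both sides. So neg: (-3*((6*x)^2)) + 9 = -2691.
Step 3. [(-3*((6*x)^2)) + 9 = -2691] subtract 9: x sits inside (… + 9). So sub: -3*((6*x)^2) = -2700.
Step 4. [-3*((6*x)^2) = -2700] -3·(inner) — divide through by -3, so div: (6*x)^2 = 900.
Step 5. [(6*x)^2 = 900] LHS squared, RHS 900 ≥ 0: apply √ (±), so sqrt: 6*x = 30 or -30.
Step 6. [6*x = 30 or -30] divide by the outer 6. So div: x = 5 or -5.

Answer: x ∈ {-5, 5}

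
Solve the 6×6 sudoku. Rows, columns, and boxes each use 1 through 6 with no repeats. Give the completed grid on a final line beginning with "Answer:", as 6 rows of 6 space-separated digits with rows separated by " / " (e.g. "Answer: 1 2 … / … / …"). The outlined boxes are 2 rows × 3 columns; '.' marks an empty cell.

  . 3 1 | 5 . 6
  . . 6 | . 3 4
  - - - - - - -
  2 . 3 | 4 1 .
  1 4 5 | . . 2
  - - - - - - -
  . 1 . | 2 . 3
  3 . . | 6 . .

Step 1. [r5c3∈{4}] nothing but 4 survives at r5c3. So r5c3=4.
Step 2. [r5c5∈{5}] nothing but 5 survives at r5c5 ⇒ r5c5=5.
Step 3. [r2c2∈{2,5}] across row 2, 2 lands solely at r2c2 ⇒ r2c2=2.
Step 4. [r2c1∈{5}] r2c1 is down to just 5, so r2c1=5.
Step 5. [r1c5∈{2}] r1c5 has the single candidate 2. So r1c5=2.
Step 6. [r3c6∈{5}] nothing but 5 survives at r3c6 ⇒ r3c6=5.
Step 7. [r4c5∈{6}] r4c5 has the single candidate 6. So r4c5=6.
Step 8. [r6c3∈{2}] only 2 remains possible at r6c3. So r6c3=2.
Step 9. [r1c1∈{4}] r1c1 has the single candidate 4. So r1c1=4.
Step 10. [r3c2∈{6}] r3c2 is down to just 6, so r3c2=6.
Step 11. [r6c5∈{4}] r6c5 has the single candidate 4, so r6c5=4.
Step 12. [r6c2∈{5}] nothing but 5 survives at r6c2. So r6c2=5.
Step 13. [r2c4∈{1}] r2c4's peers cover all but 1. So r2c4=1.
Step 14. [r4c4∈{3}] r4c4 has the single candidate 3. So r4c4=3.
Step 15. [r6c6∈{1}] only 1 remains possible at r6c6. So r6c6=1.
Step 16. [r5c1∈{6}] r5c1's peers cover all but 6. So r5c1=6.

Answer: 4 3 1 5 2 6 / 5 2 6 1 3 4 / 2 6 3 4 1 5 / 1 4 5 3 6 2 / 6 1 4 2 5 3 / 3 5 2 6 4 1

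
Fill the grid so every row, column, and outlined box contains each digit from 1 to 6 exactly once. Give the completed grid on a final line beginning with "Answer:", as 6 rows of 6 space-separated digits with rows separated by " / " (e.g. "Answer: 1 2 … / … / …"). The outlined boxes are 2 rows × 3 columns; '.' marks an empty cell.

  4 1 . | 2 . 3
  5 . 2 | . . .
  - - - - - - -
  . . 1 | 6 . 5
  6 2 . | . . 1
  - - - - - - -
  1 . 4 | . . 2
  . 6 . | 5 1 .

Step 1. [r3c1∈{3}] nothing but 3 survives at r3c1 ⇒ r3c1=3.
Step 2. [r5c4∈{3}] r5c4 is down to just 3 ⇒ r5c4=3.
Step 3. [r2c6∈{4,6}] across col 6, 6 lands solely at r2c6, so r2c6=6.
Step 4. [r2c5∈{4}] r2c5 has the single candidate 4, so r2c5=4.
Step 5. [r4c3∈{5}] r4c3 has the single candidate 5, so r4c3=5.
Step 6. [r2c2∈{3}] r2c2 has the single candidate 3 ⇒ r2c2=3.
Step 7. [r3c2∈{4}] nothing but 4 survives at r3c2. So r3c2=4.
Step 8. [r6c3∈{3}] r6c3 has the single candidate 3, so r6c3=3.
Step 9. [r4c5∈{3}] r4c5 has the single candidate 3 ⇒ r4c5=3.
Step 10. [r5c5∈{6}] r5c5 has the single candidate 6 ⇒ r5c5=6.
Step 11. [r6c1∈{2}] r6c1's peers cover all but 2, so r6c1=2.
Step 12. [r2c4∈{1}] r2c4 is down to just 1. So r2c4=1.
Step 13. [r5c2∈{5}] r5c2 is down to just 5 ⇒ r5c2=5.
Step 14. [r3c5∈{2}] r3c5 is down to just 2, so r3c5=2.
Step 15. [r1c3∈{6}] r1c3 has the single candidate 6 ⇒ r1c3=6.
Step 16. [r4c4∈{4}] r4c4 is down to just 4. So r4c4=4.
Step 17. [r1c5∈{5}] r1c5 is down to just 5 ⇒ r1c5=5.
Step 18. [r6c6∈{4}] r6c6's peers cover all but 4. So r6c6=4.

Answer: 4 1 6 2 5 3 / 5 3 2 1 4 6 / 3 4 1 6 2 5 / 6 2 5 4 3 1 / 1 5 4 3 6 2 / 2 6 3 5 1 4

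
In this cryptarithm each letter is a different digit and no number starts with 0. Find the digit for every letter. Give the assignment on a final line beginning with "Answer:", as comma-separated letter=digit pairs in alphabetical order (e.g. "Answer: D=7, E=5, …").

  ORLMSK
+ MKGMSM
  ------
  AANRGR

Step 1. [col 1: K + M ≡ R (mod 10)] no forcing yet in column 1 (carry-in 0); R=5 is free and consistent — try it. So R=5.
Step 2. [col 1: K + M ≡ R (mod 10)] column 1 (K + M ≡ R (mod 10), carry-in 0) doesn't pin M yet; pick M=2 and continue, so M=2.
Step 3. [col 1: K + M ≡ R (mod 10)] column 1 reads K+M+carry(0)=R with M=2, R=5; with digits 2,5 already taken and all letters distinct, the only value for K is 3. So K=3.
Step 4. [col 2: S + S ≡ G (mod 10)] column 2 (S + S ≡ G (mod 10), carry-in 0) doesn't pin S yet; pick S=8 and continue. So S=8.
Step 5. [col 2: S + S ≡ G (mod 10)] in column 2 we have S+S≡G with carry-in 0; given S=8 and digits 2,3,5,8 already taken and all letters distinct, that pins G to 6 ⇒ G=6.
Step 6. [col 4: L + G ≡ N (mod 10)] L=4 is one option consistent with column 4 (L + G ≡ N (mod 10), carry-in 0) — take it. So L=4.
Step 7. [col 4: L + G ≡ N (mod 10)] column 4: given L=4, G=6, carry-in 0, and digits 2,3,4,5,6,8 already taken and all letters distinct, L+G≡N (mod 10) forces N=0, so N=0.
Step 8. [col 5: R + K ≡ A (mod 10)] column 5: given R=5, K=3, carry-in 1, and digits 0,2,3,4,5,6,8 already taken and all letters distinct, R+K≡A (mod 10) forces A=9 ⇒ A=9.
Step 9. [col 6: O + M ≡ A (mod 10)] in column 6 we have O+M≡A with carry-in 0; given M=2, A=9 and digits 0,2,3,4,5,6,8,9 already taken and all letters distinct, that pins O to 7, so O=7.

Answer: A=9, G=6, K=3, L=4, M=2, N=0, O=7, R=5, S=8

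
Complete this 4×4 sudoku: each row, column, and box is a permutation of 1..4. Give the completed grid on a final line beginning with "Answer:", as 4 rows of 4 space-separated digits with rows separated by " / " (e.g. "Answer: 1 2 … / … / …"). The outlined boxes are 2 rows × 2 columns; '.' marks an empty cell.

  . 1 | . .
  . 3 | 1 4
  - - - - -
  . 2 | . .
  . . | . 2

Step 1. [r4c1∈{1,3,4}] 1 has one home in row 4: r4c1 ⇒ r4c1=1.
Step 2. [r4c3∈{3,4}] 3 has one home in row 4: r4c3, so r4c3=3.
Step 3. [r1c1∈{2,4}] row 1 places 4 nowhere but r1c1. So r1c1=4.
Step 4. [r1c3∈{2}] r1c3 is down to just 2. So r1c3=2.
Step 5. [r1c4∈{3}] r1c4 is down to just 3. So r1c4=3.
Step 6. [r2c1∈{2}] only 2 remains possible at r2c1 ⇒ r2c1=2.
Step 7. [r3c3∈{4}] nothing but 4 survives at r3c3, so r3c3=4.
Step 8. [r4c2∈{4}] nothing but 4 survives at r4c2 ⇒ r4c2=4.
Step 9. [r3c4∈{1}] r3c4 has the single candidate 1, so r3c4=1.
Step 10. [r3c1∈{3}] r3c1 has the single candidate 3, so r3c1=3.

Answer: 4 1 2 3 / 2 3 1 4 / 3 2 4 1 / 1 4 3 2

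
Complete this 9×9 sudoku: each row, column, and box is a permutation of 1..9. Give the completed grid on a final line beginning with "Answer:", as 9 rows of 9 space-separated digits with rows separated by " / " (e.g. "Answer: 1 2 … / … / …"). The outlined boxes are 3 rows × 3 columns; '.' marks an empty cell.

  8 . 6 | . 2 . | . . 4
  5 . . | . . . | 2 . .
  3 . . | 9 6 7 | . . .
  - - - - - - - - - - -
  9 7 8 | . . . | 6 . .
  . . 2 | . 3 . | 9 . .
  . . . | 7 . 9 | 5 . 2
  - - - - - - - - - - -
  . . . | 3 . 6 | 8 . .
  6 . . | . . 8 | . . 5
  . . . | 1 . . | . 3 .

Step 1. [r3c7∈{1}] r3c7 is down to just 1. So r3c7=1.
Step 2. [r2c3∈{1,4,7,9}] across box 1, 7 lands solely at r2c3. So r2c3=7.
Step 3. [r5c2∈{1,4,5,6}] across box 4, 5 lands solely at r5c2, so r5c2=5.
Step 4. [r3c3∈{4}] only 4 remains possible at r3c3 ⇒ r3c3=4.
Step 5. [r3c9∈{8}] nothing but 8 survives at r3c9. So r3c9=8.
Step 6. [r9c2∈{2,4,8,9}] in row 9, 8 fits only at r9c2 ⇒ r9c2=8.
Step 7. [r1c4∈{5}] nothing but 5 survives at r1c4, so r1c4=5.
Step 8. [r9c9∈{6,7,9}] 6 has one home in row 9: r9c9 ⇒ r9c9=6.
Step 9. [r6c2∈{1,3,4,6}] in row 6, 6 fits only at r6c2. So r6c2=6.
Step 10. [r8c2∈{1,2,3,4,9}] col 2 places 3 nowhere but r8c2. So r8c2=3.
Step 11. [r7c2∈{1,2,4,9}] across col 2, 4 lands solely at r7c2. So r7c2=4.
Step 12. [r1c7∈{3,7}] r1c7 is the only open cell in col 7 admitting 3 ⇒ r1c7=3.
Step 13. [r1c6∈{1}] r1c6 is down to just 1 ⇒ r1c6=1.
Step 14. [r5c6∈{4}] nothing but 4 survives at r5c6. So r5c6=4.
Step 15. [r5c1∈{1}] r5c1 is down to just 1 ⇒ r5c1=1.
Step 16. [r2c9∈{9}] r2c9's peers cover all but 9, so r2c9=9.
Step 17. [r4c8∈{1,4}] row 4 places 4 nowhere but r4c8 ⇒ r4c8=4.
Step 18. [r1c8∈{7}] r1c8's peers cover all but 7. So r1c8=7.
Step 19. [r5c8∈{8}] r5c8 is down to just 8 ⇒ r5c8=8.
Step 20. [r6c8∈{1}] nothing but 1 survives at r6c8, so r6c8=1.
Step 21. [r8c3∈{1,9}] 1 has one home in row 8: r8c3 ⇒ r8c3=1.
Step 22. [r4c4∈{2}] nothing but 2 survives at r4c4. So r4c4=2.
Step 23. [r8c4∈{4}] nothing but 4 survives at r8c4. So r8c4=4.
Step 24. [r8c7∈{7}] nothing but 7 survives at r8c7. So r8c7=7.
Step 25. [r8c5∈{9}] r8c5's peers cover all but 9, so r8c5=9.
Step 26. [r7c8∈{2,9}] r7c8 is the only open cell in col 8 admitting 9. So r7c8=9.
Step 27. [r4c6∈{5}] only 5 remains possible at r4c6. So r4c6=5.
Step 28. [r7c1∈{2,7}] r7c1 is the only open cell in row 7 admitting 2 ⇒ r7c1=2.
Step 29. [r7c3∈{5}] only 5 remains possible at r7c3 ⇒ r7c3=5.
Step 30. [r6c5∈{8}] only 8 remains possible at r6c5, so r6c5=8.
Step 31. [r7c5∈{7}] nothing but 7 survives at r7c5, so r7c5=7.
Step 32. [r9c7∈{4}] r9c7 is down to just 4 ⇒ r9c7=4.
Step 33. [r5c4∈{6}] r5c4 has the single candidate 6, so r5c4=6.
Step 34. [r6c3∈{3}] r6c3's peers cover all but 3. So r6c3=3.
Step 35. [r9c1∈{7}] only 7 remains possible at r9c1, so r9c1=7.
Step 36. [r3c2∈{2}] only 2 remains possible at r3c2. So r3c2=2.
Step 37. [r5c9∈{7}] r5c9 has the single candidate 7 ⇒ r5c9=7.
Step 38. [r9c5∈{5}] r9c5 has the single candidate 5, so r9c5=5.
Step 39. [r7c9∈{1}] r7c9's peers cover all but 1, so r7c9=1.
Step 40. [r1c2∈{9}] r1c2 has the single candidate 9. So r1c2=9.
Step 41. [r2c2∈{1}] nothing but 1 survives at r2c2, so r2c2=1.
Step 42. [r9c6∈{2}] r9c6 is down to just 2. So r9c6=2.
Step 43. [r2c6∈{3}] r2c6 has the single candidate 3 ⇒ r2c6=3.
Step 44. [r2c8∈{6}] r2c8 has the single candidate 6. So r2c8=6.
Step 45. [r9c3∈{9}] r9c3 is down to just 9. So r9c3=9.
Step 46. [r4c5∈{1}] nothing but 1 survives at r4c5 ⇒ r4c5=1.
Step 47. [r3c8∈{5}] r3c8 is down to just 5. So r3c8=5.
Step 48. [r2c5∈{4}] r2c5 has the single candidate 4, so r2c5=4.
Step 49. [r2c4∈{8}] nothing but 8 survives at r2c4 ⇒ r2c4=8.
Step 50. [r4c9∈{3}] nothing but 3 survives at r4c9, so r4c9=3.
Step 51. [r6c1∈{4}] r6c1's peers cover all but 4 ⇒ r6c1=4.
Step 52. [r8c8∈{2}] nothing but 2 survives at r8c8, so r8c8=2.

Answer: 8 9 6 5 2 1 3 7 4 / 5 1 7 8 4 3 2 6 9 / 3 2 4 9 6 7 1 5 8 / 9 7 8 2 1 5 6 4 3 / 1 5 2 6 3 4 9 8 7 / 4 6 3 7 8 9 5 1 2 / 2 4 5 3 7 6 8 9 1 / 6 3 1 4 9 8 7 2 5 / 7 8 9 1 5 2 4 3 6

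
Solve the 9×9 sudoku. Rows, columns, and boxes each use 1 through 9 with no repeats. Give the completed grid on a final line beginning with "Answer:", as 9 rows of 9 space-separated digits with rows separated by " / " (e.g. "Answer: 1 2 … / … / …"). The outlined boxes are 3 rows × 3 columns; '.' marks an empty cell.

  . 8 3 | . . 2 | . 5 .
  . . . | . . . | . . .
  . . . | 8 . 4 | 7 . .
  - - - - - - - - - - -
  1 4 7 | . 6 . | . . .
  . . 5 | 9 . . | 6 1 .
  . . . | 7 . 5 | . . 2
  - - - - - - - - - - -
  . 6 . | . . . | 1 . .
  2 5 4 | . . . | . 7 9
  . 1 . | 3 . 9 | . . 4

Step 1. [r9c3∈{8}] only 8 remains possible at r9c3. So r9c3=8.
Step 2. [r6c5∈{1,3,4,8}] across row 6, 1 lands solely at r6c5. So r6c5=1.
Step 3. [r2c2∈{2,7,9}] col 2 places 7 nowhere but r2c2 ⇒ r2c2=7.
Step 4. [r8c7∈{3,8}] r8c7 is the only open cell in row 8 admitting 3 ⇒ r8c7=3.
Step 5. [r7c1∈{3,7,9}] in row 7, 3 fits only at r7c1 ⇒ r7c1=3.
Step 6. [r8c5∈{8}] r8c5's peers cover all but 8, so r8c5=8.
Step 7. [r5c5∈{2,3,4}] in row 5, 4 fits only at r5c5. So r5c5=4.
Step 8. [r5c1∈{8}] r5c1 is down to just 8 ⇒ r5c1=8.
Step 9. [r4c6∈{3,8}] 8 has one home in col 6: r4c6, so r4c6=8.
Step 10. [r1c5∈{7,9}] 7 has one home in row 1: r1c5 ⇒ r1c5=7.
Step 11. [r5c6∈{3}] r5c6's peers cover all but 3, so r5c6=3.
Step 12. [r9c8∈{2,6}] in row 9, 6 fits only at r9c8 ⇒ r9c8=6.
Step 13. [r7c3∈{9}] r7c3 has the single candidate 9. So r7c3=9.
Step 14. [r6c3∈{6}] r6c3's peers cover all but 6. So r6c3=6.
Step 15. [r6c1∈{9}] r6c1's peers cover all but 9 ⇒ r6c1=9.
Step 16. [r1c7∈{4,9}] r1c7 is the only open cell in row 1 admitting 9 ⇒ r1c7=9.
Step 17. [r2c5∈{3,5,9}] across row 2, 9 lands solely at r2c5 ⇒ r2c5=9.
Step 18. [r3c5∈{3,5}] 3 has one home in col 5: r3c5. So r3c5=3.
Step 19. [r3c8∈{2}] nothing but 2 survives at r3c8 ⇒ r3c8=2.
Step 20. [r2c4∈{1,5,6}] in box 2, 5 fits only at r2c4, so r2c4=5.
Step 21. [r7c8∈{8}] nothing but 8 survives at r7c8, so r7c8=8.
Step 22. [r2c9∈{1,3,6,8}] across col 9, 8 lands solely at r2c9. So r2c9=8.
Step 23. [r4c9∈{3,5}] col 9 places 3 nowhere but r4c9. So r4c9=3.
Step 24. [r2c7∈{4}] r2c7's peers cover all but 4, so r2c7=4.
Step 25. [r2c1∈{6}] r2c1 is down to just 6 ⇒ r2c1=6.
Step 26. [r2c6∈{1}] r2c6's peers cover all but 1, so r2c6=1.
Step 27. [r1c4∈{6}] r1c4 is down to just 6, so r1c4=6.
Step 28. [r7c9∈{5}] r7c9 has the single candidate 5, so r7c9=5.
Step 29. [r7c5∈{2}] r7c5 is down to just 2, so r7c5=2.
Step 30. [r3c9∈{1,6}] row 3 places 6 nowhere but r3c9. So r3c9=6.
Step 31. [r8c4∈{1}] nothing but 1 survives at r8c4. So r8c4=1.
Step 32. [r9c5∈{5}] r9c5 has the single candidate 5. So r9c5=5.
Step 33. [r7c6∈{7}] r7c6's peers cover all but 7. So r7c6=7.
Step 34. [r3c3∈{1}] r3c3 has the single candidate 1, so r3c3=1.
Step 35. [r2c8∈{3}] r2c8's peers cover all but 3 ⇒ r2c8=3.
Step 36. [r1c1∈{4}] r1c1 is down to just 4. So r1c1=4.
Step 37. [r3c1∈{5}] r3c1's peers cover all but 5, so r3c1=5.
Step 38. [r2c3∈{2}] nothing but 2 survives at r2c3, so r2c3=2.
Step 39. [r7c4∈{4}] r7c4 has the single candidate 4, so r7c4=4.
Step 40. [r6c7∈{8}] r6c7 is down to just 8, so r6c7=8.
Step 41. [r5c2∈{2}] r5c2's peers cover all but 2. So r5c2=2.
Step 42. [r1c9∈{1}] r1c9's peers cover all but 1. So r1c9=1.
Step 43. [r6c2∈{3}] r6c2 is down to just 3. So r6c2=3.
Step 44. [r3c2∈{9}] r3c2 has the single candidate 9. So r3c2=9.
Step 45. [r6c8∈{4}] r6c8 has the single candidate 4. So r6c8=4.
Step 46. [r4c8∈{9}] r4c8 has the single candidate 9. So r4c8=9.
Step 47. [r8c6∈{6}] r8c6's peers cover all but 6 ⇒ r8c6=6.
Step 48. [r4c7∈{5}] nothing but 5 survives at r4c7 ⇒ r4c7=5.
Step 49. [r9c1∈{7}] only 7 remains possible at r9c1, so r9c1=7.
Step 50. [r5c9∈{7}] r5c9 is down to just 7 ⇒ r5c9=7.
Step 51. [r9c7∈{2}] only 2 remains possible at r9c7, so r9c7=2.
Step 52. [r4c4∈{2}] r4c4 is down to just 2, so r4c4=2.

Answer: 4 8 3 6 7 2 9 5 1 / 6 7 2 5 9 1 4 3 8 / 5 9 1 8 3 4 7 2 6 / 1 4 7 2 6 8 5 9 3 / 8 2 5 9 4 3 6 1 7 / 9 3 6 7 1 5 8 4 2 / 3 6 9 4 2 7 1 8 5 / 2 5 4 1 8 6 3 7 9 / 7 1 8 3 5 9 2 6 4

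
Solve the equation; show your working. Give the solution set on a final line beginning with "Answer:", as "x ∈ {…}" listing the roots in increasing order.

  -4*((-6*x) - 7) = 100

Step 1. [-4*((-6*x) - 7) = 100] -4·(inner) — divide through by -4. So div: (-6*x) - 7 = -25.
Step 2. [(-6*x) - 7 = -25] -7 is outermost — add 7 both sides, so sub: -6*x = -18.
Step 3. [-6*x = -18] leading coefficient -6: divide by -6 ⇒ div: x = 3.

Answer: x ∈ {3}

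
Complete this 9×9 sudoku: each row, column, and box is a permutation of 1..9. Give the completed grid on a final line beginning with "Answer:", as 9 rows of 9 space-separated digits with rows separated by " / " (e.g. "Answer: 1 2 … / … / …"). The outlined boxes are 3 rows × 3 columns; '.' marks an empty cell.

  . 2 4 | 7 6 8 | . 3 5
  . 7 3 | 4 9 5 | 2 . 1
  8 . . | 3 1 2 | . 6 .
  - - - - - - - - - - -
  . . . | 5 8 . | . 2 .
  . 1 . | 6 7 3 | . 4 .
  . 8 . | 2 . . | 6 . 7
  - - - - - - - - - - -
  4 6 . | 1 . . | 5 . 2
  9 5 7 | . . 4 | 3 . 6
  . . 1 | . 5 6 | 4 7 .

Step 1. [r6c8∈{1,5,9}] col 8 places 5 nowhere but r6c8. So r6c8=5.
Step 2. [r6c3∈{9}] only 9 remains possible at r6c3. So r6c3=9.
Step 3. [r1c7∈{9}] r1c7's peers cover all but 9. So r1c7=9.
Step 4. [r7c8∈{8,9}] in col 8, 9 fits only at r7c8, so r7c8=9.
Step 5. [r9c9∈{8}] nothing but 8 survives at r9c9. So r9c9=8.
Step 6. [r6c1∈{3}] only 3 remains possible at r6c1 ⇒ r6c1=3.
Step 7. [r4c6∈{1,9}] 9 has one home in col 6: r4c6. So r4c6=9.
Step 8. [r5c3∈{2,5}] in col 3, 2 fits only at r5c3, so r5c3=2.
Step 9. [r4c3∈{6}] r4c3 has the single candidate 6 ⇒ r4c3=6.
Step 10. [r7c3∈{8}] r7c3 is down to just 8 ⇒ r7c3=8.
Step 11. [r3c9∈{4}] only 4 remains possible at r3c9. So r3c9=4.
Step 12. [r4c1∈{7}] r4c1's peers cover all but 7, so r4c1=7.
Step 13. [r5c1∈{5}] nothing but 5 survives at r5c1. So r5c1=5.
Step 14. [r8c8∈{1}] r8c8 is down to just 1 ⇒ r8c8=1.
Step 15. [r5c7∈{8}] only 8 remains possible at r5c7, so r5c7=8.
Step 16. [r7c6∈{7}] r7c6 has the single candidate 7 ⇒ r7c6=7.
Step 17. [r2c8∈{8}] r2c8's peers cover all but 8, so r2c8=8.
Step 18. [r8c5∈{2}] only 2 remains possible at r8c5 ⇒ r8c5=2.
Step 19. [r7c5∈{3}] only 3 remains possible at r7c5 ⇒ r7c5=3.
Step 20. [r4c9∈{3}] r4c9's peers cover all but 3. So r4c9=3.
Step 21. [r6c5∈{4}] r6c5 is down to just 4 ⇒ r6c5=4.
Step 22. [r9c1∈{2}] r9c1 has the single candidate 2 ⇒ r9c1=2.
Step 23. [r4c7∈{1}] nothing but 1 survives at r4c7, so r4c7=1.
Step 24. [r3c7∈{7}] nothing but 7 survives at r3c7, so r3c7=7.
Step 25. [r2c1∈{6}] r2c1's peers cover all but 6. So r2c1=6.
Step 26. [r9c4∈{9}] only 9 remains possible at r9c4. So r9c4=9.
Step 27. [r3c2∈{9}] nothing but 9 survives at r3c2, so r3c2=9.
Step 28. [r6c6∈{1}] nothing but 1 survives at r6c6 ⇒ r6c6=1.
Step 29. [r1c1∈{1}] r1c1's peers cover all but 1, so r1c1=1.
Step 30. [r5c9∈{9}] r5c9 is down to just 9, so r5c9=9.
Step 31. [r4c2∈{4}] nothing but 4 survives at r4c2, so r4c2=4.
Step 32. [r9c2∈{3}] r9c2 has the single candidate 3 ⇒ r9c2=3.
Step 33. [r3c3∈{5}] r3c3 has the single candidate 5, so r3c3=5.
Step 34. [r8c4∈{8}] r8c4 has the single candidate 8. So r8c4=8.

Answer: 1 2 4 7 6 8 9 3 5 / 6 7 3 4 9 5 2 8 1 / 8 9 5 3 1 2 7 6 4 / 7 4 6 5 8 9 1 2 3 / 5 1 2 6 7 3 8 4 9 / 3 8 9 2 4 1 6 5 7 / 4 6 8 1 3 7 5 9 2 / 9 5 7 8 2 4 3 1 6 / 2 3 1 9 5 6 4 7 8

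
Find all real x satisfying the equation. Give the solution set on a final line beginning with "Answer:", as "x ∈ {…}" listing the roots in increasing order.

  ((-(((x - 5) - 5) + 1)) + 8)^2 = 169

Step 1. [((-(((x - 5) - 5) + 1)) + 8)^2 = 169] 169 ≥ 0, LHS is (·)² — take ±√. So sqrt: (-(((x - 5) - 5) + 1)) + 8 = 13 or -13.
Step 2. [(-(((x - 5) - 5) + 1)) + 8 = 13 or -13] the outer +8 inverts by subtracting 8, so sub: -(((x - 5) - 5) + 1) = 5 or -21.
Step 3. [-(((x - 5) - 5) + 1) = 5 or -21] LHS negated; negate both sides. So neg: ((x - 5) - 5) + 1 = -5 or 21.
Step 4. [((x - 5) - 5) + 1 = -5 or 21] +1 is outermost — subtract 1 both sides ⇒ sub: (x - 5) - 5 = -6 or 20.
Step 5. [(x - 5) - 5 = -6 or 20] the outer -5 inverts by adding 5, so sub: x - 5 = -1 or 25.
Step 6. [x - 5 = -1 or 25] add 5: x sits inside (… - 5). So sub: x = 4 or 30.

Answer: x ∈ {4, 30}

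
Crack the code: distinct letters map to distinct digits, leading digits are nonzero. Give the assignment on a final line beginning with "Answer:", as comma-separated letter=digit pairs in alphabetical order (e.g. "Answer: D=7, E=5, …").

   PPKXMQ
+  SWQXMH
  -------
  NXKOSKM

Step 1. [col 1: Q + H ≡ M (mod 10)] H=3 is one option consistent with column 1 (Q + H ≡ M (mod 10), carry-in 0) — take it ⇒ H=3.
Step 2. [N] adding two 6-digit numbers gives at most 6+1 digits, and here it does — N is that final carry and must be 1, so N=1.
Step 3. [col 1: Q + H ≡ M (mod 10)] several values work for Q in column 1 (Q + H ≡ M (mod 10), carry-in 0); try Q=6, so Q=6.
Step 4. [col 1: Q + H ≡ M (mod 10)] from column 1 (Q=6, H=3, carry-in 0, digits 1,3,6 already taken and all letters distinct): M must equal 9, so M=9.
Step 5. [col 2: M + M ≡ K (mod 10)] column 2 reads M+M+carry(0)=K with M=9; with digits 1,3,6,9 already taken and all letters distinct, the only value for K is 8, so K=8.
Step 6. [col 3: X + X ≡ S (mod 10)] column 3 reads X+X+carry(1)=S with nothing yet; with digits 1,3,6,8,9 already taken and all letters distinct, the only value for S is 5 ⇒ S=5.
Step 7. [col 3: X + X ≡ S (mod 10)] no forcing yet in column 3 (carry-in 1); X=2 is free and consistent — try it ⇒ X=2.
Step 8. [col 4: K + Q ≡ O (mod 10)] in column 4 we have K+Q≡O with carry-in 0; given K=8, Q=6 and digits 1,2,3,5,6,8,9 already taken and all letters distinct, that pins O to 4. So O=4.
Step 9. [col 5: P + W ≡ K (mod 10)] P=7 is one option consistent with column 5 (P + W ≡ K (mod 10), carry-in 1) — take it ⇒ P=7.
Step 10. [col 5: P + W ≡ K (mod 10)] column 5 reads P+W+carry(1)=K with P=7, K=8; with digits 1,2,3,4,5,6,7,8,9 already taken and all letters distinct, the only value for W is 0. So W=0.

Answer: H=3, K=8, M=9, N=1, O=4, P=7, Q=6, S=5, W=0, X=2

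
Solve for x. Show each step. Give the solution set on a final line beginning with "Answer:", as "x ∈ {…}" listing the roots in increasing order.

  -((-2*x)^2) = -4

Step 1. [-((-2*x)^2) = -4] LHS negated; negate both sides ⇒ neg: (-2*x)^2 = 4.
Step 2. [(-2*x)^2 = 4] √ both sides: 4 ≥ 0 gives two branches ⇒ sqrt: -2*x = 2 or -2.
Step 3. [-2*x = 2 or -2] LHS = -2·(…); ÷-2 both sides. So div: x = -1 or 1.

Answer: x ∈ {-1, 1}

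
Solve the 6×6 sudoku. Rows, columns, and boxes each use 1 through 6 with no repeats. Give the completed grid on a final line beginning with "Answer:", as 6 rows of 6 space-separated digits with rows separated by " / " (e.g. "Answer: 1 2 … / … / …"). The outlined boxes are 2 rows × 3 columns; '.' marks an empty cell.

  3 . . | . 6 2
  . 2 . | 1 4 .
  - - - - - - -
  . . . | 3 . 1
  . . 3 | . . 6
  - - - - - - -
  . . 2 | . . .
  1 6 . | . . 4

Step 1. [r6c3∈{5}] r6c3 has the single candidate 5, so r6c3=5.
Step 2. [r4c4∈{2,4,5}] col 4 places 4 nowhere but r4c4 ⇒ r4c4=4.
Step 3. [r1c4∈{5}] r1c4 is down to just 5, so r1c4=5.
Step 4. [r6c5∈{2,3}] 3 has one home in row 6: r6c5 ⇒ r6c5=3.
Step 5. [r2c1∈{5,6}] row 2 places 5 nowhere but r2c1, so r2c1=5.
Step 6. [r3c1∈{2,4,6}] in col 1, 6 fits only at r3c1, so r3c1=6.
Step 7. [r4c2∈{1,5}] in row 4, 1 fits only at r4c2. So r4c2=1.
Step 8. [r4c5∈{2,5}] 5 has one home in row 4: r4c5. So r4c5=5.
Step 9. [r1c2∈{4}] r1c2 is down to just 4 ⇒ r1c2=4.
Step 10. [r5c5∈{1}] only 1 remains possible at r5c5, so r5c5=1.
Step 11. [r1c3∈{1}] nothing but 1 survives at r1c3, so r1c3=1.
Step 12. [r5c1∈{4}] r5c1 has the single candidate 4. So r5c1=4.
Step 13. [r5c2∈{3}] r5c2 is down to just 3 ⇒ r5c2=3.
Step 14. [r4c1∈{2}] r4c1 is down to just 2 ⇒ r4c1=2.
Step 15. [r6c4∈{2}] only 2 remains possible at r6c4, so r6c4=2.
Step 16. [r5c6∈{5}] r5c6's peers cover all but 5, so r5c6=5.
Step 17. [r3c3∈{4}] r3c3 is down to just 4 ⇒ r3c3=4.
Step 18. [r5c4∈{6}] r5c4 has the single candidate 6. So r5c4=6.
Step 19. [r2c3∈{6}] nothing but 6 survives at r2c3. So r2c3=6.
Step 20. [r3c2∈{5}] r3c2 has the single candidate 5. So r3c2=5.
Step 21. [r3c5∈{2}] r3c5's peers cover all but 2 ⇒ r3c5=2.
Step 22. [r2c6∈{3}] r2c6's peers cover all but 3. So r2c6=3.

Answer: 3 4 1 5 6 2 / 5 2 6 1 4 3 / 6 5 4 3 2 1 / 2 1 3 4 5 6 / 4 3 2 6 1 5 / 1 6 5 2 3 4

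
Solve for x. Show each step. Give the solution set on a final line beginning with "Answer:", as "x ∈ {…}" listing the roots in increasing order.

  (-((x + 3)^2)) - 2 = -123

Step 1. [(-((x + 3)^2)) - 2 = -123] 2 comes off first (add 2), so sub: -((x + 3)^2) = -121.
Step 2. [-((x + 3)^2) = -121] LHS negated; negate both sides. So neg: (x + 3)^2 = 121.
Step 3. [(x + 3)^2 = 121] LHS squared, RHS 121 ≥ 0: apply √ (±). So sqrt: x + 3 = 11 or -11.
Step 4. [x + 3 = 11 or -11] 3 comes off first (subtract 3), so sub: x = 8 or -14.

Answer: x ∈ {-14, 8}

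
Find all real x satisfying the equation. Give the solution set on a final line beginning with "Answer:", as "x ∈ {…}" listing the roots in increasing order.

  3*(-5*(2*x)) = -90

Step 1. [3*(-5*(2*x)) = -90] 3·(inner) — divide through by 3, so div: -5*(2*x) = -30.
Step 2. [-5*(2*x) = -30] LHS = -5·(…); ÷-5 both sides, so div: 2*x = 6.
Step 3. [2*x = 6] 2 out front; divide by 2, so div: x = 3.

Answer: x ∈ {3}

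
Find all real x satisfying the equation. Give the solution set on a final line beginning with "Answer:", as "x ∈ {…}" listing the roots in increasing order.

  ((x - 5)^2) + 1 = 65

Step 1. [((x - 5)^2) + 1 = 65] 1 comes off first (subtract 1) ⇒ sub: (x - 5)^2 = 64.
Step 2. [(x - 5)^2 = 64] 64 ≥ 0, LHS is (·)² — take ±√ ⇒ sqrt: x - 5 = 8 or -8.
Step 3. [x - 5 = 8 or -8] add 5: x sits inside (… - 5), so sub: x = 13 or -3.

Answer: x ∈ {-3, 13}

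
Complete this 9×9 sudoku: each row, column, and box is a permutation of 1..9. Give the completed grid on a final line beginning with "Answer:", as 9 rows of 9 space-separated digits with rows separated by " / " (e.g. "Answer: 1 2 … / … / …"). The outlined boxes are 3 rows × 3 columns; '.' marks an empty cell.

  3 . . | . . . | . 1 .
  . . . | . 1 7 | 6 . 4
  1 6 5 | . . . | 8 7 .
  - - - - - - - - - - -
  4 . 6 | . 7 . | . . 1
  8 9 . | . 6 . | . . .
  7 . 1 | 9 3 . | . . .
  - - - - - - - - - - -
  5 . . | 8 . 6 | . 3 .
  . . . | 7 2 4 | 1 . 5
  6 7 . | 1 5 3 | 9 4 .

Step 1. [r2c1∈{2,9}] in col 1, 2 fits only at r2c1 ⇒ r2c1=2.
Step 2. [r5c4∈{2,4,5}] in box 5, 4 fits only at r5c4 ⇒ r5c4=4.
Step 3. [r1c5∈{4,8,9}] in col 5, 8 fits only at r1c5, so r1c5=8.
Step 4. [r4c8∈{2,5,8,9}] r4c8 is the only open cell in row 4 admitting 9, so r4c8=9.
Step 5. [r2c3∈{8,9}] across row 2, 9 lands solely at r2c3. So r2c3=9.
Step 6. [r2c8∈{5}] nothing but 5 survives at r2c8. So r2c8=5.
Step 7. [r5c8∈{2}] r5c8 has the single candidate 2, so r5c8=2.
Step 8. [r1c7∈{2}] r1c7's peers cover all but 2, so r1c7=2.
Step 9. [r5c3∈{3}] only 3 remains possible at r5c3, so r5c3=3.
Step 10. [r8c3∈{8}] nothing but 8 survives at r8c3 ⇒ r8c3=8.
Step 11. [r9c3∈{2}] r9c3 has the single candidate 2 ⇒ r9c3=2.
Step 12. [r6c8∈{6,8}] col 8 places 8 nowhere but r6c8 ⇒ r6c8=8.
Step 13. [r7c3∈{4}] r7c3 has the single candidate 4, so r7c3=4.
Step 14. [r4c6∈{2,5,8}] row 4 places 8 nowhere but r4c6, so r4c6=8.
Step 15. [r5c9∈{7}] only 7 remains possible at r5c9 ⇒ r5c9=7.
Step 16. [r5c7∈{5}] r5c7 has the single candidate 5, so r5c7=5.
Step 17. [r1c9∈{9}] r1c9 has the single candidate 9 ⇒ r1c9=9.
Step 18. [r1c6∈{5}] r1c6 is down to just 5 ⇒ r1c6=5.
Step 19. [r6c6∈{2}] r6c6's peers cover all but 2. So r6c6=2.
Step 20. [r4c2∈{2,5}] 2 has one home in row 4: r4c2 ⇒ r4c2=2.
Step 21. [r2c4∈{3}] r2c4 has the single candidate 3. So r2c4=3.
Step 22. [r7c5∈{9}] r7c5's peers cover all but 9, so r7c5=9.
Step 23. [r2c2∈{8}] r2c2's peers cover all but 8. So r2c2=8.
Step 24. [r3c9∈{3}] r3c9 is down to just 3 ⇒ r3c9=3.
Step 25. [r6c7∈{4}] r6c7's peers cover all but 4, so r6c7=4.
Step 26. [r7c7∈{7}] r7c7 is down to just 7 ⇒ r7c7=7.
Step 27. [r5c6∈{1}] r5c6 is down to just 1 ⇒ r5c6=1.
Step 28. [r4c7∈{3}] r4c7's peers cover all but 3. So r4c7=3.
Step 29. [r3c4∈{2}] r3c4 has the single candidate 2. So r3c4=2.
Step 30. [r3c6∈{9}] r3c6 is down to just 9 ⇒ r3c6=9.
Step 31. [r1c2∈{4}] r1c2's peers cover all but 4, so r1c2=4.
Step 32. [r6c2∈{5}] nothing but 5 survives at r6c2 ⇒ r6c2=5.
Step 33. [r9c9∈{8}] nothing but 8 survives at r9c9, so r9c9=8.
Step 34. [r6c9∈{6}] r6c9's peers cover all but 6, so r6c9=6.
Step 35. [r1c4∈{6}] r1c4 has the single candidate 6 ⇒ r1c4=6.
Step 36. [r8c1∈{9}] r8c1's peers cover all but 9. So r8c1=9.
Step 37. [r8c2∈{3}] nothing but 3 survives at r8c2 ⇒ r8c2=3.
Step 38. [r8c8∈{6}] r8c8 is down to just 6 ⇒ r8c8=6.
Step 39. [r4c4∈{5}] r4c4 is down to just 5 ⇒ r4c4=5.
Step 40. [r3c5∈{4}] r3c5 is down to just 4, so r3c5=4.
Step 41. [r7c2∈{1}] r7c2 is down to just 1, so r7c2=1.
Step 42. [r7c9∈{2}] nothing but 2 survives at r7c9. So r7c9=2.
Step 43. [r1c3∈{7}] r1c3 has the single candidate 7. So r1c3=7.

Answer: 3 4 7 6 8 5 2 1 9 / 2 8 9 3 1 7 6 5 4 / 1 6 5 2 4 9 8 7 3 / 4 2 6 5 7 8 3 9 1 / 8 9 3 4 6 1 5 2 7 / 7 5 1 9 3 2 4 8 6 / 5 1 4 8 9 6 7 3 2 / 9 3 8 7 2 4 1 6 5 / 6 7 2 1 5 3 9 4 8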